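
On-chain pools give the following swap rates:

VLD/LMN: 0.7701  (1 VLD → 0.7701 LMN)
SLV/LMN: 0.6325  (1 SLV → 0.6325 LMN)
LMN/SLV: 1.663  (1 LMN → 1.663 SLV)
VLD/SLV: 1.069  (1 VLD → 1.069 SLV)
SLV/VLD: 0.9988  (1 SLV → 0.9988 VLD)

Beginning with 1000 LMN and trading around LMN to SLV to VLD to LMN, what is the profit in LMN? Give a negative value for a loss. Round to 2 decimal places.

279.14

1000 LMN × 1.663 = 1663 SLV
1663 SLV × 0.9988 = 1661.0044 VLD
1661.0044 VLD × 0.7701 = 1279.13948844 LMN
Net change: 1279.13948844 − 1000 = 279.13948844 LMN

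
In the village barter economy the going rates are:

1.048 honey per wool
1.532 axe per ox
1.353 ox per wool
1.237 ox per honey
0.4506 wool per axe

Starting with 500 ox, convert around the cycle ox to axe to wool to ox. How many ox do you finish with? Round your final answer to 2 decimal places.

467.00

500 ox × 1.532 = 766 axe
766 axe × 0.4506 = 345.1596 wool
345.1596 wool × 1.353 = 467.0009388 ox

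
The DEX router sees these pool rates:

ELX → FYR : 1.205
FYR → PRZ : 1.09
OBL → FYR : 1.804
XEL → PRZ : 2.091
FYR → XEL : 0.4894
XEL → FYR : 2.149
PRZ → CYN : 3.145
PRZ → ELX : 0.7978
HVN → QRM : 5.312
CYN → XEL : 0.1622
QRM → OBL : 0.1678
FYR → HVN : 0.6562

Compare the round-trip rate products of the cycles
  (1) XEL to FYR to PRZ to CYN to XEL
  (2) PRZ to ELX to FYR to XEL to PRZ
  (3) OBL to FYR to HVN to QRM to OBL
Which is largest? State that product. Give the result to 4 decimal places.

1.1949

(1) 2.149 × 1.09 × 3.145 × 0.1622 = 1.19491
(2) 0.7978 × 1.205 × 0.4894 × 2.091 = 0.98378
(3) 1.804 × 0.6562 × 5.312 × 0.1678 = 1.05517
Highest is cycle (1) at 1.1949 (>1, arbitrage).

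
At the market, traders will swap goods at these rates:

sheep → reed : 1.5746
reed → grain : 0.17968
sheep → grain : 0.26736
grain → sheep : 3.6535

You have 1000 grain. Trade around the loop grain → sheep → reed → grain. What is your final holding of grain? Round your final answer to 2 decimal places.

1000 grain × 3.6535 = 3653.5 sheep
3653.5 sheep × 1.5746 = 5752.8011 reed
5752.8011 reed × 0.17968 = 1033.663301648 grain

1033.66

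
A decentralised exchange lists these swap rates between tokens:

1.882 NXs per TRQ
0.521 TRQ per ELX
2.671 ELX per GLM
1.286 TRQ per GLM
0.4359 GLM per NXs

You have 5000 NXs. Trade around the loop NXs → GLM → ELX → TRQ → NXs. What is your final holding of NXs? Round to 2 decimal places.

5000 NXs × 0.4359 = 2179.5 GLM
2179.5 GLM × 2.671 = 5821.4445 ELX
5821.4445 ELX × 0.521 = 3032.9725845 TRQ
3032.9725845 TRQ × 1.882 = 5708.054404029 NXs

5708.05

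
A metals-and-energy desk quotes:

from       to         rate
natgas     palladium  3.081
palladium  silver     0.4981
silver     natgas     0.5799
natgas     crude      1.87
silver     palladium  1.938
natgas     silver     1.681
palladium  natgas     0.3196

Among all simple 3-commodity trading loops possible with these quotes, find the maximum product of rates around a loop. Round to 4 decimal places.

1.0412

silver→palladium→natgas→silver: 1.938 × 0.3196 × 1.681 = 1.04119
silver→natgas→palladium→silver: 0.5799 × 3.081 × 0.4981 = 0.88994
Maximum is silver→palladium→natgas→silver at 1.0412; arbitrage exists.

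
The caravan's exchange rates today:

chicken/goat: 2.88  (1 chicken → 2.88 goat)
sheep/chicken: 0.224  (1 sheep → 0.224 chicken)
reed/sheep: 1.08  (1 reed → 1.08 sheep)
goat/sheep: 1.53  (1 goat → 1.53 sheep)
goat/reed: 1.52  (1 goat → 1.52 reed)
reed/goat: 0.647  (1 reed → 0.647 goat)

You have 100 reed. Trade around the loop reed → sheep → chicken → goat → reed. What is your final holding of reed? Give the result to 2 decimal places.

105.90

100 reed × 1.08 = 108 sheep
108 sheep × 0.224 = 24.192 chicken
24.192 chicken × 2.88 = 69.67296 goat
69.67296 goat × 1.52 = 105.9028992 reed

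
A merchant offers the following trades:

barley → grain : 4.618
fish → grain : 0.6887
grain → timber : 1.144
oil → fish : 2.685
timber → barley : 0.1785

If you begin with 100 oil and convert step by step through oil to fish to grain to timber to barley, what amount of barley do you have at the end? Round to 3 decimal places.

100 oil × 2.685 = 268.5 fish
268.5 fish × 0.6887 = 184.91595 grain
184.91595 grain × 1.144 = 211.5438468 timber
211.5438468 timber × 0.1785 = 37.7605766538 barley

37.761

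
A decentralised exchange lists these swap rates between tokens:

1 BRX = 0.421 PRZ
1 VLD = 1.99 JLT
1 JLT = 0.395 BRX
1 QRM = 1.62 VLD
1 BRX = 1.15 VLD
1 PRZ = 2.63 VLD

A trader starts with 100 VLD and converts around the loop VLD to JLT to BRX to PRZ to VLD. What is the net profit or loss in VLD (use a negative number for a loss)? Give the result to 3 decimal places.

-12.966

100 VLD × 1.99 = 199 JLT
199 JLT × 0.395 = 78.605 BRX
78.605 BRX × 0.421 = 33.092705 PRZ
33.092705 PRZ × 2.63 = 87.03381415 VLD
Net change: 87.03381415 − 100 = -12.96618585 VLD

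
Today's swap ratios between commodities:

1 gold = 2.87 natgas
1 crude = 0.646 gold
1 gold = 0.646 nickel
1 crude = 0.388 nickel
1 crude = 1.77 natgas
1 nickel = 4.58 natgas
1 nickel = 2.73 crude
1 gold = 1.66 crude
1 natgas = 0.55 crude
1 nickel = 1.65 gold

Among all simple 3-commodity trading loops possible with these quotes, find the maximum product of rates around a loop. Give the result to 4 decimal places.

gold→nickel→crude→gold: 0.646 × 2.73 × 0.646 = 1.13927
gold→crude→nickel→gold: 1.66 × 0.388 × 1.65 = 1.06273
gold→natgas→crude→gold: 2.87 × 0.55 × 0.646 = 1.01971
crude→nickel→natgas→crude: 0.388 × 4.58 × 0.55 = 0.97737
Maximum is gold→nickel→crude→gold at 1.1393; arbitrage exists.

1.1393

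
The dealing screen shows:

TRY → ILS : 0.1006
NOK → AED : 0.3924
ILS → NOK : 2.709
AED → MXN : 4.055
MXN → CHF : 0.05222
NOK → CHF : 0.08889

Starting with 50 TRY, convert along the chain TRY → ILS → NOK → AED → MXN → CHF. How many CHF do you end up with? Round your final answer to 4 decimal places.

50 TRY × 0.1006 = 5.03 ILS
5.03 ILS × 2.709 = 13.62627 NOK
13.62627 NOK × 0.3924 = 5.346948348 AED
5.346948348 AED × 4.055 = 21.68187555114 MXN
21.68187555114 MXN × 0.05222 = 1.1322275412805308 CHF

1.1322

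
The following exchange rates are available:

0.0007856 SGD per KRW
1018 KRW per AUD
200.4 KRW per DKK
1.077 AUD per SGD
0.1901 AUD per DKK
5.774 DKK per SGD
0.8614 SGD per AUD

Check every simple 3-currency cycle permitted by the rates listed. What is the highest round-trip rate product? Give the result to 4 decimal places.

0.9455

SGD→DKK→AUD→SGD: 5.774 × 0.1901 × 0.8614 = 0.94550
SGD→DKK→KRW→SGD: 5.774 × 200.4 × 0.0007856 = 0.90903
SGD→AUD→KRW→SGD: 1.077 × 1018 × 0.0007856 = 0.86132
Maximum is SGD→DKK→AUD→SGD at 0.9455; no arbitrage — every cycle loses value.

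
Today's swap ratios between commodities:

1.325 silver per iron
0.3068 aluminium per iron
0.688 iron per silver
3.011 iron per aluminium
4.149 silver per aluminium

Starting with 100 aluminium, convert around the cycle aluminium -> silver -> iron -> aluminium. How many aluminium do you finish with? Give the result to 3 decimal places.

87.576

100 aluminium × 4.149 = 414.9 silver
414.9 silver × 0.688 = 285.4512 iron
285.4512 iron × 0.3068 = 87.57642816 aluminium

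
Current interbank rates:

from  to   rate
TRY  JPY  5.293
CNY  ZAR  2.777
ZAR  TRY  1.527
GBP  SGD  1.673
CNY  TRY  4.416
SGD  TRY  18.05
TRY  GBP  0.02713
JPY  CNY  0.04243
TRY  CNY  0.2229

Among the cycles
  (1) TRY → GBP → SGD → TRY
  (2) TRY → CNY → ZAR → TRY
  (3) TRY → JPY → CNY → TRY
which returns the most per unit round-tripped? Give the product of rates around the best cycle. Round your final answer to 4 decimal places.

0.9918

(1) 0.02713 × 1.673 × 18.05 = 0.81926
(2) 0.2229 × 2.777 × 1.527 = 0.94520
(3) 5.293 × 0.04243 × 4.416 = 0.99175
Highest is cycle (3) at 0.9918 (≤1, no arbitrage).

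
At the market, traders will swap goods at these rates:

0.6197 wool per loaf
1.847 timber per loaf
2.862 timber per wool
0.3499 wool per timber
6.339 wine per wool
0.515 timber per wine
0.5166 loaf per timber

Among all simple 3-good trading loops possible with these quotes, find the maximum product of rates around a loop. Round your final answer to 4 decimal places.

1.1423

timber→wool→wine→timber: 0.3499 × 6.339 × 0.515 = 1.14228
timber→loaf→wool→timber: 0.5166 × 0.6197 × 2.862 = 0.91623
Maximum is timber→wool→wine→timber at 1.1423; arbitrage exists.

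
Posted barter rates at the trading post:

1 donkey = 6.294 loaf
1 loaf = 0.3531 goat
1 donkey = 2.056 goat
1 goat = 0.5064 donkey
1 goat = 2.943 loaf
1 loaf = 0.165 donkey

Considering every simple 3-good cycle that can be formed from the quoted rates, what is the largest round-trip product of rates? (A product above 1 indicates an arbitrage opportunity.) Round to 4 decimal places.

1.1254

goat→donkey→loaf→goat: 0.5064 × 6.294 × 0.3531 = 1.12543
goat→loaf→donkey→goat: 2.943 × 0.165 × 2.056 = 0.99838
Maximum is goat→donkey→loaf→goat at 1.1254; arbitrage exists.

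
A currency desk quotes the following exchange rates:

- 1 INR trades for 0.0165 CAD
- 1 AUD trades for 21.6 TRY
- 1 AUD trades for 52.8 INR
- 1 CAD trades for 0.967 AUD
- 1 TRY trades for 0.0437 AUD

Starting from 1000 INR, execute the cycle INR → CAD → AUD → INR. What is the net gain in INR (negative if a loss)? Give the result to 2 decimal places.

-157.55

1000 INR × 0.0165 = 16.5 CAD
16.5 CAD × 0.967 = 15.9555 AUD
15.9555 AUD × 52.8 = 842.4504 INR
Net change: 842.4504 − 1000 = -157.5496 INR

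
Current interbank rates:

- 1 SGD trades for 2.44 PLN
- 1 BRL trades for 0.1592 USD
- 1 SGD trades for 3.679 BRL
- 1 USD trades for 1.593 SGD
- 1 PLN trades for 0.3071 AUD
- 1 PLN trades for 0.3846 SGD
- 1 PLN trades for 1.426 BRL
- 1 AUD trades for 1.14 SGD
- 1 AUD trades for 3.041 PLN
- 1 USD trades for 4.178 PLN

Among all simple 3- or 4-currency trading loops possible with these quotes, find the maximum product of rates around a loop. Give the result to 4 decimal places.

0.9485

PLN→BRL→USD→PLN: 1.426 × 0.1592 × 4.178 = 0.94849
PLN→SGD→BRL→USD→PLN: 0.3846 × 3.679 × 0.1592 × 4.178 = 0.94113
BRL→USD→SGD→BRL: 0.1592 × 1.593 × 3.679 = 0.93302
PLN→BRL→USD→SGD→PLN: 1.426 × 0.1592 × 1.593 × 2.44 = 0.88241
AUD→SGD→PLN→AUD: 1.14 × 2.44 × 0.3071 = 0.85423
Maximum is PLN→BRL→USD→PLN at 0.9485; no arbitrage — every cycle loses value.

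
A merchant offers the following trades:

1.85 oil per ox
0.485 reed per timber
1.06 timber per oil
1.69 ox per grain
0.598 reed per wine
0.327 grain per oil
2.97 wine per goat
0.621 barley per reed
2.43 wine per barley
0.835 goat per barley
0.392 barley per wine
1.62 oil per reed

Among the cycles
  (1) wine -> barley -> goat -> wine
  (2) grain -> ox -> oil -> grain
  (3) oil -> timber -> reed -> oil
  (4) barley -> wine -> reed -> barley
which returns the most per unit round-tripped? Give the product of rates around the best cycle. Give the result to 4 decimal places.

1.0224

(1) 0.392 × 0.835 × 2.97 = 0.97214
(2) 1.69 × 1.85 × 0.327 = 1.02237
(3) 1.06 × 0.485 × 1.62 = 0.83284
(4) 2.43 × 0.598 × 0.621 = 0.90240
Highest is cycle (2) at 1.0224 (>1, arbitrage).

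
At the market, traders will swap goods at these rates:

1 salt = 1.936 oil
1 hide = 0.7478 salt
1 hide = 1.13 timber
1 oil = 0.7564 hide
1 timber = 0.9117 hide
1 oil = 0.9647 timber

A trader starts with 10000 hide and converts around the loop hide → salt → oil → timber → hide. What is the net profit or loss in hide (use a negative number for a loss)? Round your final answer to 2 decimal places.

2733.13

10000 hide × 0.7478 = 7478 salt
7478 salt × 1.936 = 14477.408 oil
14477.408 oil × 0.9647 = 13966.3554976 timber
13966.3554976 timber × 0.9117 = 12733.12630716192 hide
Net change: 12733.12630716192 − 10000 = 2733.12630716192 hide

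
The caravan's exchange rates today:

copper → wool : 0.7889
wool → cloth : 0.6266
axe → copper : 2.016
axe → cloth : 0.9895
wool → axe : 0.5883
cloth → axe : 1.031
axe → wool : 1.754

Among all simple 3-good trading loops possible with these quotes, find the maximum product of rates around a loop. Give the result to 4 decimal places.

wool→cloth→axe→wool: 0.6266 × 1.031 × 1.754 = 1.13313
wool→axe→copper→wool: 0.5883 × 2.016 × 0.7889 = 0.93565
Maximum is wool→cloth→axe→wool at 1.1331; arbitrage exists.

1.1331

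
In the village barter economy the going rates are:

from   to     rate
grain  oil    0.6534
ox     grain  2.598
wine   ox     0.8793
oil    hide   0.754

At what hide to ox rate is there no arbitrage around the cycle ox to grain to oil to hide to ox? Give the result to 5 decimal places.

Known legs of the cycle: 2.598 × 0.6534 × 0.754 = 1.2799400328
For no arbitrage the full-cycle product must be 1, so the missing rate is 1 / 1.2799400328 ≈ 0.7812866.

0.78129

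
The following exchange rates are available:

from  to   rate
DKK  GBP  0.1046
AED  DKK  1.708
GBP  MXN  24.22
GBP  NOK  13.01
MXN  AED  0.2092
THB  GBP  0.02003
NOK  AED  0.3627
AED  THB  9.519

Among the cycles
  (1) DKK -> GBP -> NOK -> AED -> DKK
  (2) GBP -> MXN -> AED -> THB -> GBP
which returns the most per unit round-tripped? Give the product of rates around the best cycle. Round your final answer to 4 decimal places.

(1) 0.1046 × 13.01 × 0.3627 × 1.708 = 0.84303
(2) 24.22 × 0.2092 × 9.519 × 0.02003 = 0.96607
Highest is cycle (2) at 0.9661 (≤1, no arbitrage).

0.9661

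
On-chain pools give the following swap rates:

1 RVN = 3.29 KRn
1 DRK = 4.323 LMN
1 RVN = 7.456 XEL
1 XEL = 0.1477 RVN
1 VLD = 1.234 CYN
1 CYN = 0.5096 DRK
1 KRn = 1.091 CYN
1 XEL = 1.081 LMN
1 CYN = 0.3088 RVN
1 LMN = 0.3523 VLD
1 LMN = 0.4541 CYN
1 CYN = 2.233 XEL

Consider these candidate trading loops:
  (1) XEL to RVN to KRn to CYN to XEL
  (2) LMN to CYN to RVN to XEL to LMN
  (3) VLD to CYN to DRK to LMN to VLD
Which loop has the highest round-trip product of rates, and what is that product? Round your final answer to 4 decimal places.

1.1838

(1) 0.1477 × 3.29 × 1.091 × 2.233 = 1.18383
(2) 0.4541 × 0.3088 × 7.456 × 1.081 = 1.13021
(3) 1.234 × 0.5096 × 4.323 × 0.3523 = 0.95773
Highest is cycle (1) at 1.1838 (>1, arbitrage).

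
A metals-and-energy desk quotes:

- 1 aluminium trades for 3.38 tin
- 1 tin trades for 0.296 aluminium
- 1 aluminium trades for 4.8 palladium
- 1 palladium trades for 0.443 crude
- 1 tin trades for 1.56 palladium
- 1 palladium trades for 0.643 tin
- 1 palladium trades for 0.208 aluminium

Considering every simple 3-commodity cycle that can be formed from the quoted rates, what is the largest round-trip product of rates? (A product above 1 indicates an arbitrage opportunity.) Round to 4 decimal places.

aluminium→tin→palladium→aluminium: 3.38 × 1.56 × 0.208 = 1.09674
aluminium→palladium→tin→aluminium: 4.8 × 0.643 × 0.296 = 0.91357
Maximum is aluminium→tin→palladium→aluminium at 1.0967; arbitrage exists.

1.0967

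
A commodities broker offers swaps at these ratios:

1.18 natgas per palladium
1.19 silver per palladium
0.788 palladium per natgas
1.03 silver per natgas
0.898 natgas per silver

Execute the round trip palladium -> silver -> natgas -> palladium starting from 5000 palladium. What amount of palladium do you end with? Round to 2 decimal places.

5000 palladium × 1.19 = 5950 silver
5950 silver × 0.898 = 5343.1 natgas
5343.1 natgas × 0.788 = 4210.3628 palladium

4210.36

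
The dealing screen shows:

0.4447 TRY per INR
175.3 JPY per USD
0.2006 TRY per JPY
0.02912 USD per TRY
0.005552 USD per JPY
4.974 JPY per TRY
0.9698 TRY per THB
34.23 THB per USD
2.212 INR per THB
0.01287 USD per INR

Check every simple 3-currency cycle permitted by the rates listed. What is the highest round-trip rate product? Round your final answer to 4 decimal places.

1.0240

JPY→TRY→USD→JPY: 0.2006 × 0.02912 × 175.3 = 1.02401
USD→THB→INR→USD: 34.23 × 2.212 × 0.01287 = 0.97447
USD→THB→TRY→USD: 34.23 × 0.9698 × 0.02912 = 0.96667
Maximum is JPY→TRY→USD→JPY at 1.0240; arbitrage exists.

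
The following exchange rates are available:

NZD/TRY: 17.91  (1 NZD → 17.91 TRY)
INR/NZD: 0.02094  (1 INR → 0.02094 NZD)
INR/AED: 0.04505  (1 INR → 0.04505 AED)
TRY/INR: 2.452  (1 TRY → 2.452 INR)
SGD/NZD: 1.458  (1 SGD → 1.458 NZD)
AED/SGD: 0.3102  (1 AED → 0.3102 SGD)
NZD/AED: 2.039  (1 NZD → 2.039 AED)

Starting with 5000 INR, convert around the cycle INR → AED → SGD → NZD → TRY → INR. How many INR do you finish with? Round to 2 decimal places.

4473.84

5000 INR × 0.04505 = 225.25 AED
225.25 AED × 0.3102 = 69.87255 SGD
69.87255 SGD × 1.458 = 101.8741779 NZD
101.8741779 NZD × 17.91 = 1824.566526189 TRY
1824.566526189 TRY × 2.452 = 4473.837122215428 INR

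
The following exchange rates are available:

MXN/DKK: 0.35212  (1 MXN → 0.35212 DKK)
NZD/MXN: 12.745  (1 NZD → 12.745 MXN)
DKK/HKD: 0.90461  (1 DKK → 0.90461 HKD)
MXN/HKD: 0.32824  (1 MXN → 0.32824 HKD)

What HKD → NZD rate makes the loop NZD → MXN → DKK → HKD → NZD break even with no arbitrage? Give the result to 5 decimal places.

0.24632

Known legs of the cycle: 12.745 × 0.35212 × 0.90461 = 4.059681076934
For no arbitrage the full-cycle product must be 1, so the missing rate is 1 / 4.059681076934 ≈ 0.2463248.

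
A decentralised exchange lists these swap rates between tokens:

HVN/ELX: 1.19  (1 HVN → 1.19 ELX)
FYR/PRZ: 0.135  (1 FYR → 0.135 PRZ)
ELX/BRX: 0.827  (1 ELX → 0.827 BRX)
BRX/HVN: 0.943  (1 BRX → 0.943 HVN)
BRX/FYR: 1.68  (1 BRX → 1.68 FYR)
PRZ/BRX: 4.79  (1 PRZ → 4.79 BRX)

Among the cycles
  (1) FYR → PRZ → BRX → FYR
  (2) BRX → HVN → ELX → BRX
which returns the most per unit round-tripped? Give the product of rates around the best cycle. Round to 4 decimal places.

1.0864

(1) 0.135 × 4.79 × 1.68 = 1.08637
(2) 0.943 × 1.19 × 0.827 = 0.92803
Highest is cycle (1) at 1.0864 (>1, arbitrage).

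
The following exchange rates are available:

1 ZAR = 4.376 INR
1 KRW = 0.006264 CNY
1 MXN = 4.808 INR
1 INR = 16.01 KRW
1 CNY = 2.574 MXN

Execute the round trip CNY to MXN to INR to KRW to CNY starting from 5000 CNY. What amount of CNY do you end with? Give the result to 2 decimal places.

6205.63

5000 CNY × 2.574 = 12870 MXN
12870 MXN × 4.808 = 61878.96 INR
61878.96 INR × 16.01 = 990682.1496 KRW
990682.1496 KRW × 0.006264 = 6205.6329850944 CNY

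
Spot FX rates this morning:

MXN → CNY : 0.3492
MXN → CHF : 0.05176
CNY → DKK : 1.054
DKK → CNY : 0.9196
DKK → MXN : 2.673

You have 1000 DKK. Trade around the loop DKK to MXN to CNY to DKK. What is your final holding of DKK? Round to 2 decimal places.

1000 DKK × 2.673 = 2673 MXN
2673 MXN × 0.3492 = 933.4116 CNY
933.4116 CNY × 1.054 = 983.8158264 DKK

983.82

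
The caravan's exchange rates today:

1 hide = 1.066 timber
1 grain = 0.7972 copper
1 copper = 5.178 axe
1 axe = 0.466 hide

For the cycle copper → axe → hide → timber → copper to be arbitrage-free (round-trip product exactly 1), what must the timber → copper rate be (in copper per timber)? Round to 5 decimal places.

0.38877

Known legs of the cycle: 5.178 × 0.466 × 1.066 = 2.572202568
For no arbitrage the full-cycle product must be 1, so the missing rate is 1 / 2.572202568 ≈ 0.3887719.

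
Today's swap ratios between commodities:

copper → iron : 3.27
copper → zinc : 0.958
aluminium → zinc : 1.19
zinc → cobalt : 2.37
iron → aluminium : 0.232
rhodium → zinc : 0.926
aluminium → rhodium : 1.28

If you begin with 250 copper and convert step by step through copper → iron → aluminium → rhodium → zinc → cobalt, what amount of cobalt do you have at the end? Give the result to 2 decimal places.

532.78

250 copper × 3.27 = 817.5 iron
817.5 iron × 0.232 = 189.66 aluminium
189.66 aluminium × 1.28 = 242.7648 rhodium
242.7648 rhodium × 0.926 = 224.8002048 zinc
224.8002048 zinc × 2.37 = 532.776485376 cobalt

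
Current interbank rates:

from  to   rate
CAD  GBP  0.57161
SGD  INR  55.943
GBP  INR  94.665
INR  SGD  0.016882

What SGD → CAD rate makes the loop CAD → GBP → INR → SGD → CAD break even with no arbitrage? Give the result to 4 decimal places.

Known legs of the cycle: 0.57161 × 94.665 × 0.016882 = 0.9135096786933
For no arbitrage the full-cycle product must be 1, so the missing rate is 1 / 0.9135096786933 ≈ 1.094679.

1.0947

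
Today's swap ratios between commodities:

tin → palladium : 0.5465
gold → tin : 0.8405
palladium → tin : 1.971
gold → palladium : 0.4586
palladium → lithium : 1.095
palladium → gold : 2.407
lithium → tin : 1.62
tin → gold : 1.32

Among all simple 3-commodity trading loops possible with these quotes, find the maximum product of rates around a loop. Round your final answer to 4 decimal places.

tin→gold→palladium→tin: 1.32 × 0.4586 × 1.971 = 1.19315
tin→palladium→gold→tin: 0.5465 × 2.407 × 0.8405 = 1.10562
lithium→tin→palladium→lithium: 1.62 × 0.5465 × 1.095 = 0.96944
Maximum is tin→gold→palladium→tin at 1.1931; arbitrage exists.

1.1931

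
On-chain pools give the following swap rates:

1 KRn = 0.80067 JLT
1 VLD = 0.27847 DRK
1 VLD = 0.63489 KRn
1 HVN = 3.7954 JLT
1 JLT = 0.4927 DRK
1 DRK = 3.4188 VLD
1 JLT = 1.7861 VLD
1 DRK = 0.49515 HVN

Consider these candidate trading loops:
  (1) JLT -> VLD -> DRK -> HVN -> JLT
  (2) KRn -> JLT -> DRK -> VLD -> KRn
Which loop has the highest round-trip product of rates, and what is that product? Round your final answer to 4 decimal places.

0.9347

(1) 1.7861 × 0.27847 × 0.49515 × 3.7954 = 0.93471
(2) 0.80067 × 0.4927 × 3.4188 × 0.63489 = 0.85627
Highest is cycle (1) at 0.9347 (≤1, no arbitrage).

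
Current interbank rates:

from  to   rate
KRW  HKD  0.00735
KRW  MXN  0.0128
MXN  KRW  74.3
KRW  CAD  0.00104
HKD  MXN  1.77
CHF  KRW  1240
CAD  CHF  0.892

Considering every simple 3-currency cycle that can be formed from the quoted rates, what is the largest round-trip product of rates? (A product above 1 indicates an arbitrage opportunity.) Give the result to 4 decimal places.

CHF→KRW→CAD→CHF: 1240 × 0.00104 × 0.892 = 1.15032
HKD→MXN→KRW→HKD: 1.77 × 74.3 × 0.00735 = 0.96661
Maximum is CHF→KRW→CAD→CHF at 1.1503; arbitrage exists.

1.1503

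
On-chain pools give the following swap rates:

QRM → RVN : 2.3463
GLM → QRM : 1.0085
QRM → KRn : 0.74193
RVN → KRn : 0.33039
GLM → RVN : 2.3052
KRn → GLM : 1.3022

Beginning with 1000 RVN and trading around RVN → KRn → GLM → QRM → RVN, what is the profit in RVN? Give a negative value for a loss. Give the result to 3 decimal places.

18.038

1000 RVN × 0.33039 = 330.39 KRn
330.39 KRn × 1.3022 = 430.233858 GLM
430.233858 GLM × 1.0085 = 433.890845793 QRM
433.890845793 QRM × 2.3463 = 1018.0380914841159 RVN
Net change: 1018.0380914841159 − 1000 = 18.0380914841159 RVN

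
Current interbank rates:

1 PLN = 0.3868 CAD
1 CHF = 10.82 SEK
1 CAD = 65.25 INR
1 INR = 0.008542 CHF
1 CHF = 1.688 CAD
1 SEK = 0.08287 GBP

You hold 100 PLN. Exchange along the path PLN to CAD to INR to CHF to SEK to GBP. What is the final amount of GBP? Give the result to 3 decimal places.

19.331

100 PLN × 0.3868 = 38.68 CAD
38.68 CAD × 65.25 = 2523.87 INR
2523.87 INR × 0.008542 = 21.55889754 CHF
21.55889754 CHF × 10.82 = 233.2672713828 SEK
233.2672713828 SEK × 0.08287 = 19.330858779492636 GBP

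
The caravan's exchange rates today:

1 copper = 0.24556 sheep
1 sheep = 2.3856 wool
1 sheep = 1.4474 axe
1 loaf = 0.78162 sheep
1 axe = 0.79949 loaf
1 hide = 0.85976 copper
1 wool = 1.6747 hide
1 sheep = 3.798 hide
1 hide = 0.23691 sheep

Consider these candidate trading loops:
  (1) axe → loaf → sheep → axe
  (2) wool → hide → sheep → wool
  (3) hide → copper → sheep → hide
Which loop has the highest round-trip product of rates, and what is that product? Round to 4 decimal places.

0.9465

(1) 0.79949 × 0.78162 × 1.4474 = 0.90448
(2) 1.6747 × 0.23691 × 2.3856 = 0.94649
(3) 0.85976 × 0.24556 × 3.798 = 0.80184
Highest is cycle (2) at 0.9465 (≤1, no arbitrage).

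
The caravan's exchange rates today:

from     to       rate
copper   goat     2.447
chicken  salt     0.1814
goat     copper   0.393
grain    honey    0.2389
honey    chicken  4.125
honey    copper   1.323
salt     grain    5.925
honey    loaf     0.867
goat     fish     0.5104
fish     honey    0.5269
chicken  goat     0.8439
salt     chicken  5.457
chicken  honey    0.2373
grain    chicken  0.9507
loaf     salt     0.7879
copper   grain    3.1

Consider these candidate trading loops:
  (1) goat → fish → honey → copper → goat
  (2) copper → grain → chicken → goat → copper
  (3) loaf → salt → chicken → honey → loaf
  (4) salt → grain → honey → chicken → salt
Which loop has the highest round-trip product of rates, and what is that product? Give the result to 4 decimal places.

(1) 0.5104 × 0.5269 × 1.323 × 2.447 = 0.87063
(2) 3.1 × 0.9507 × 0.8439 × 0.393 = 0.97744
(3) 0.7879 × 5.457 × 0.2373 × 0.867 = 0.88459
(4) 5.925 × 0.2389 × 4.125 × 0.1814 = 1.05917
Highest is cycle (4) at 1.0592 (>1, arbitrage).

1.0592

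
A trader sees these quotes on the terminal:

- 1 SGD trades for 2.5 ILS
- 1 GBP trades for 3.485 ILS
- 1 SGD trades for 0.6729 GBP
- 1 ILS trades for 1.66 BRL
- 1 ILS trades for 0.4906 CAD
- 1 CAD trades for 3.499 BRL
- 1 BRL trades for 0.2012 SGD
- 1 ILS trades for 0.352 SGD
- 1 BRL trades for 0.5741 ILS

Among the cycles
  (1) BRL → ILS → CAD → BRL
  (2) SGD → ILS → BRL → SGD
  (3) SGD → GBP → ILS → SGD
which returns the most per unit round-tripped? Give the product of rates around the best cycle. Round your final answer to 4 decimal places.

0.9855

(1) 0.5741 × 0.4906 × 3.499 = 0.98551
(2) 2.5 × 1.66 × 0.2012 = 0.83498
(3) 0.6729 × 3.485 × 0.352 = 0.82546
Highest is cycle (1) at 0.9855 (≤1, no arbitrage).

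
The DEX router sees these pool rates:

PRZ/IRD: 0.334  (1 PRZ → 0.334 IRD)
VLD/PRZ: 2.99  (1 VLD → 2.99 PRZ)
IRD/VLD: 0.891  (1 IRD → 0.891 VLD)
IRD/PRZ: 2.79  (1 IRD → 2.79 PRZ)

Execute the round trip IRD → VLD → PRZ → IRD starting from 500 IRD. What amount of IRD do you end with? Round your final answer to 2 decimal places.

444.90

500 IRD × 0.891 = 445.5 VLD
445.5 VLD × 2.99 = 1332.045 PRZ
1332.045 PRZ × 0.334 = 444.90303 IRD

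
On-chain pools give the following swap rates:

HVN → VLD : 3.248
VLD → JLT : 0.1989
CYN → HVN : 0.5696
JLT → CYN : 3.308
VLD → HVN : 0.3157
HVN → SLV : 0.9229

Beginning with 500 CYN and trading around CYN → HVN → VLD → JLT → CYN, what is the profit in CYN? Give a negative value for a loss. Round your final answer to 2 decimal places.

108.63

500 CYN × 0.5696 = 284.8 HVN
284.8 HVN × 3.248 = 925.0304 VLD
925.0304 VLD × 0.1989 = 183.98854656 JLT
183.98854656 JLT × 3.308 = 608.63411202048 CYN
Net change: 608.63411202048 − 500 = 108.63411202048 CYN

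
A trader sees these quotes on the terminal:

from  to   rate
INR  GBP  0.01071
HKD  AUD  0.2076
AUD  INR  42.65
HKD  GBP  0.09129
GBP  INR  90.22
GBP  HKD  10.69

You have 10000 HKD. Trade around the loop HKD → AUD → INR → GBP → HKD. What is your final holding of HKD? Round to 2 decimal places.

10137.10

10000 HKD × 0.2076 = 2076 AUD
2076 AUD × 42.65 = 88541.4 INR
88541.4 INR × 0.01071 = 948.278394 GBP
948.278394 GBP × 10.69 = 10137.09603186 HKD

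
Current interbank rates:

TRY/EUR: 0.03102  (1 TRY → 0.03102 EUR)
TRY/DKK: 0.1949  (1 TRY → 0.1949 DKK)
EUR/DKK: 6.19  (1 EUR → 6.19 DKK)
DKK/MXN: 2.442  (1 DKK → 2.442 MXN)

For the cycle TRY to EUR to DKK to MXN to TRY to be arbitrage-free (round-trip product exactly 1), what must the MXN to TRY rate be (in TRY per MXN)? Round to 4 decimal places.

Known legs of the cycle: 0.03102 × 6.19 × 2.442 = 0.4688976996
For no arbitrage the full-cycle product must be 1, so the missing rate is 1 / 0.4688976996 ≈ 2.132661.

2.1327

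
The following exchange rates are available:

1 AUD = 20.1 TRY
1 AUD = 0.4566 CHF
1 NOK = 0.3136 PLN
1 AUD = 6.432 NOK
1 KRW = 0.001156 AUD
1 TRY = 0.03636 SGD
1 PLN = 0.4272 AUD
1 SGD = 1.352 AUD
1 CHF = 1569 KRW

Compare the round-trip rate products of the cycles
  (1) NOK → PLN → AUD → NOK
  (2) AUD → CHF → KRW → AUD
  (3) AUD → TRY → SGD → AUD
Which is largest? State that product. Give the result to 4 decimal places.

0.9881

(1) 0.3136 × 0.4272 × 6.432 = 0.86169
(2) 0.4566 × 1569 × 0.001156 = 0.82816
(3) 20.1 × 0.03636 × 1.352 = 0.98809
Highest is cycle (3) at 0.9881 (≤1, no arbitrage).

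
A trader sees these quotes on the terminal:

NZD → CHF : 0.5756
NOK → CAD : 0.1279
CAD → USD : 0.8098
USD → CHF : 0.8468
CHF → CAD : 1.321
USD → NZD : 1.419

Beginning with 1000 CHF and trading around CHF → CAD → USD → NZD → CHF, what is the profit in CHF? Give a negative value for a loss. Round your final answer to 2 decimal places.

-126.26

1000 CHF × 1.321 = 1321 CAD
1321 CAD × 0.8098 = 1069.7458 USD
1069.7458 USD × 1.419 = 1517.9692902 NZD
1517.9692902 NZD × 0.5756 = 873.74312343912 CHF
Net change: 873.74312343912 − 1000 = -126.25687656088 CHF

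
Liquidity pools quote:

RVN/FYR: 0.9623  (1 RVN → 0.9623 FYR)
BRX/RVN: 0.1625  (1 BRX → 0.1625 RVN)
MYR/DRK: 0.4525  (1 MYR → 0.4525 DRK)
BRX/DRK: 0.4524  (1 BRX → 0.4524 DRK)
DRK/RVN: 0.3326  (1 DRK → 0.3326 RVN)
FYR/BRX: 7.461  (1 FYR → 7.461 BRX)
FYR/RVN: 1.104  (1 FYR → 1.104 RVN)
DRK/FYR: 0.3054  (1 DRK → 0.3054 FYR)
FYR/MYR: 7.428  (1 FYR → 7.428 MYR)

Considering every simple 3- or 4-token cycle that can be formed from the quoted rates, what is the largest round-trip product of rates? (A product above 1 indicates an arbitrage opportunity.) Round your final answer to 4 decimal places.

1.1667

RVN→FYR→BRX→RVN: 0.9623 × 7.461 × 0.1625 = 1.16670
DRK→RVN→FYR→BRX→DRK: 0.3326 × 0.9623 × 7.461 × 0.4524 = 1.08032
DRK→RVN→FYR→MYR→DRK: 0.3326 × 0.9623 × 7.428 × 0.4525 = 1.07578
DRK→FYR→BRX→DRK: 0.3054 × 7.461 × 0.4524 = 1.03083
DRK→FYR→MYR→DRK: 0.3054 × 7.428 × 0.4525 = 1.02650
Maximum is RVN→FYR→BRX→RVN at 1.1667; arbitrage exists.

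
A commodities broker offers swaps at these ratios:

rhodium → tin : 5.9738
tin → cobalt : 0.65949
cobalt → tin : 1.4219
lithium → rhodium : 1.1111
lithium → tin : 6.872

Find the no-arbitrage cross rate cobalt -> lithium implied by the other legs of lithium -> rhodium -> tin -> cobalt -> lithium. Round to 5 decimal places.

0.22845

Known legs of the cycle: 1.1111 × 5.9738 × 0.65949 = 4.3773577393182
For no arbitrage the full-cycle product must be 1, so the missing rate is 1 / 4.3773577393182 ≈ 0.2284483.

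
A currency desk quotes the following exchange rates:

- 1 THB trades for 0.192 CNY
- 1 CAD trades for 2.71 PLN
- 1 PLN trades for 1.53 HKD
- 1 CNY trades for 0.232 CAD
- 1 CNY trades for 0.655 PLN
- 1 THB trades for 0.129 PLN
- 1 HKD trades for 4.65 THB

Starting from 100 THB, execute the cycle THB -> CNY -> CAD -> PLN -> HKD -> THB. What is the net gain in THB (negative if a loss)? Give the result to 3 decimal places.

-14.118

100 THB × 0.192 = 19.2 CNY
19.2 CNY × 0.232 = 4.4544 CAD
4.4544 CAD × 2.71 = 12.071424 PLN
12.071424 PLN × 1.53 = 18.46927872 HKD
18.46927872 HKD × 4.65 = 85.882146048 THB
Net change: 85.882146048 − 100 = -14.117853952 THB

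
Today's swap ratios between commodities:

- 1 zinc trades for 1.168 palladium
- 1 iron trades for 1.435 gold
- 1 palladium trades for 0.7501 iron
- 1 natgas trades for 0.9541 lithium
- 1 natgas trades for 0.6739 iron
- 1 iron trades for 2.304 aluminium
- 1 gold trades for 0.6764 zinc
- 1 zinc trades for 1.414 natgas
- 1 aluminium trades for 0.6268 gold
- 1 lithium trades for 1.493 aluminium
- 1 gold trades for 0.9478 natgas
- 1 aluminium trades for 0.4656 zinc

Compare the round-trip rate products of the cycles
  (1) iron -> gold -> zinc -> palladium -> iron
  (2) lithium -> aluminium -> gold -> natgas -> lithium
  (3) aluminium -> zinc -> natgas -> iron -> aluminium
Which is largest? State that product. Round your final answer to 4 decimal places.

1.0222

(1) 1.435 × 0.6764 × 1.168 × 0.7501 = 0.85039
(2) 1.493 × 0.6268 × 0.9478 × 0.9541 = 0.84625
(3) 0.4656 × 1.414 × 0.6739 × 2.304 = 1.02221
Highest is cycle (3) at 1.0222 (>1, arbitrage).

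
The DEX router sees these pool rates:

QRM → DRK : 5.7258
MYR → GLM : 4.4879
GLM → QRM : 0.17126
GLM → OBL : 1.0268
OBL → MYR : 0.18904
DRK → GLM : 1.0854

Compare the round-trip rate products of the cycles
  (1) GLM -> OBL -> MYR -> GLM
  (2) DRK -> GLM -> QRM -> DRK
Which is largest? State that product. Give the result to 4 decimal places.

(1) 1.0268 × 0.18904 × 4.4879 = 0.87113
(2) 1.0854 × 0.17126 × 5.7258 = 1.06434
Highest is cycle (2) at 1.0643 (>1, arbitrage).

1.0643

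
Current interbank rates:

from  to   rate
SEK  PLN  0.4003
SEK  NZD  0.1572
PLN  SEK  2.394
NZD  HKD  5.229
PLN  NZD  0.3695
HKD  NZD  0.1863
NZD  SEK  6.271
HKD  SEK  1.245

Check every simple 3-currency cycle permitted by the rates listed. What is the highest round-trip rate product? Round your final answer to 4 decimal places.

SEK→NZD→HKD→SEK: 0.1572 × 5.229 × 1.245 = 1.02339
SEK→PLN→NZD→SEK: 0.4003 × 0.3695 × 6.271 = 0.92755
Maximum is SEK→NZD→HKD→SEK at 1.0234; arbitrage exists.

1.0234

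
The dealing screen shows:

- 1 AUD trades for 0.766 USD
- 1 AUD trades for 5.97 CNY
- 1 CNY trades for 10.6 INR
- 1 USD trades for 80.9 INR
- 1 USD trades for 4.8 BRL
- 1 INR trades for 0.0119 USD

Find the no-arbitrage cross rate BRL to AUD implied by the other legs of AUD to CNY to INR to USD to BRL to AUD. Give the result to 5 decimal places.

0.27665

Known legs of the cycle: 5.97 × 10.6 × 0.0119 × 4.8 = 3.61466784
For no arbitrage the full-cycle product must be 1, so the missing rate is 1 / 3.61466784 ≈ 0.2766506.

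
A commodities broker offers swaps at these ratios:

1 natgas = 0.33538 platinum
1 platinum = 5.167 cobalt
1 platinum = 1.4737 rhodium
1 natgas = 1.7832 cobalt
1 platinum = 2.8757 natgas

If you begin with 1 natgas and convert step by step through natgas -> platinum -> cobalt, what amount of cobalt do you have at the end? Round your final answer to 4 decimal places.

1.7329

1 natgas × 0.33538 = 0.33538 platinum
0.33538 platinum × 5.167 = 1.73290846 cobalt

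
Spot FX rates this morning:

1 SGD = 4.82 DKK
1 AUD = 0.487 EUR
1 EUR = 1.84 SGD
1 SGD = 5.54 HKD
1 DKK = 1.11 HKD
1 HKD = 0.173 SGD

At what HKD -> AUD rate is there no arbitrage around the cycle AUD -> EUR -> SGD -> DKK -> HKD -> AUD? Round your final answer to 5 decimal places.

Known legs of the cycle: 0.487 × 1.84 × 4.82 × 1.11 = 4.794207216
For no arbitrage the full-cycle product must be 1, so the missing rate is 1 / 4.794207216 ≈ 0.2085851.

0.20859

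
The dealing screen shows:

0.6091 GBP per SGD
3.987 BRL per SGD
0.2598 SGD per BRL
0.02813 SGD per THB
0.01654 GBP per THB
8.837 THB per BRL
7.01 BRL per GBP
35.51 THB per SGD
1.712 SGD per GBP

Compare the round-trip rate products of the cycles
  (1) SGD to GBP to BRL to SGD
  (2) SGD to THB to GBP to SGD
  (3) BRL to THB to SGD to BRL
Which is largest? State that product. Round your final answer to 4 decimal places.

1.1093

(1) 0.6091 × 7.01 × 0.2598 = 1.10929
(2) 35.51 × 0.01654 × 1.712 = 1.00552
(3) 8.837 × 0.02813 × 3.987 = 0.99111
Highest is cycle (1) at 1.1093 (>1, arbitrage).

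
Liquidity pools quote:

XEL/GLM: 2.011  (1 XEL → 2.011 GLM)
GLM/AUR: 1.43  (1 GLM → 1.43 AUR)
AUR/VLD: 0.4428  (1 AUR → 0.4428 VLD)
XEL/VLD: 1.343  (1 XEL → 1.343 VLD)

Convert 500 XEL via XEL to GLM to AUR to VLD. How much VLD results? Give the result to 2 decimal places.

500 XEL × 2.011 = 1005.5 GLM
1005.5 GLM × 1.43 = 1437.865 AUR
1437.865 AUR × 0.4428 = 636.686622 VLD

636.69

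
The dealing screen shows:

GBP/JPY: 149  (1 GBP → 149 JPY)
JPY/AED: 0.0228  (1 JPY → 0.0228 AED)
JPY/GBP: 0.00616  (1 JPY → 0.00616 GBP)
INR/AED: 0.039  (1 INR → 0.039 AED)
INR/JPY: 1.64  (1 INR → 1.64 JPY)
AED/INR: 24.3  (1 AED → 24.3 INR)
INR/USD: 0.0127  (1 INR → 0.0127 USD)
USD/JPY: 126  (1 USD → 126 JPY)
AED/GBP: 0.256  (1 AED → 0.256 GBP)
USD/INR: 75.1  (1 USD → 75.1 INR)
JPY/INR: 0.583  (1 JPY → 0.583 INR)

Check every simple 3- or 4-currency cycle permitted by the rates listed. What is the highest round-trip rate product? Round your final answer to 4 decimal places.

INR→USD→JPY→INR: 0.0127 × 126 × 0.583 = 0.93292
INR→JPY→AED→INR: 1.64 × 0.0228 × 24.3 = 0.90863
INR→USD→JPY→AED→INR: 0.0127 × 126 × 0.0228 × 24.3 = 0.88657
GBP→JPY→AED→GBP: 149 × 0.0228 × 0.256 = 0.86968
GBP→JPY→INR→AED→GBP: 149 × 0.583 × 0.039 × 0.256 = 0.86728
Maximum is INR→USD→JPY→INR at 0.9329; no arbitrage — every cycle loses value.

0.9329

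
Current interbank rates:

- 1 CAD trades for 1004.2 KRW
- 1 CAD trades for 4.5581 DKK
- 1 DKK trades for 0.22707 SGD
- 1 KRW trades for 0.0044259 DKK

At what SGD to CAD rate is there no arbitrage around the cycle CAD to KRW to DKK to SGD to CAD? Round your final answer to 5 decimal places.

Known legs of the cycle: 1004.2 × 0.0044259 × 0.22707 = 1.0092100672746
For no arbitrage the full-cycle product must be 1, so the missing rate is 1 / 1.0092100672746 ≈ 0.9908740.

0.99087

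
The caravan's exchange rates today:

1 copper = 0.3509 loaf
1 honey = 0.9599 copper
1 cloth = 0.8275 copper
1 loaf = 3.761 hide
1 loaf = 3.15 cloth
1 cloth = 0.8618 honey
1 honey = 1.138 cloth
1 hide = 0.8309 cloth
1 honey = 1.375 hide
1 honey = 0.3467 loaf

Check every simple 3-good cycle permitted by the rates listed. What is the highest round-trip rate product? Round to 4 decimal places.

0.9846

cloth→honey→hide→cloth: 0.8618 × 1.375 × 0.8309 = 0.98460
loaf→cloth→honey→loaf: 3.15 × 0.8618 × 0.3467 = 0.94118
copper→loaf→cloth→copper: 0.3509 × 3.15 × 0.8275 = 0.91466
Maximum is cloth→honey→hide→cloth at 0.9846; no arbitrage — every cycle loses value.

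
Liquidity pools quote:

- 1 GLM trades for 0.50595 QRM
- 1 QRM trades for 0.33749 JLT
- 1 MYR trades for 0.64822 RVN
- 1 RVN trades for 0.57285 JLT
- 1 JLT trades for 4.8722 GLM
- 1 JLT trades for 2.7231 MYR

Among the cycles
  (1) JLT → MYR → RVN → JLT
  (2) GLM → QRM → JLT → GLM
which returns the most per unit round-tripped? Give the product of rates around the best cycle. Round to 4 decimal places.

(1) 2.7231 × 0.64822 × 0.57285 = 1.01118
(2) 0.50595 × 0.33749 × 4.8722 = 0.83194
Highest is cycle (1) at 1.0112 (>1, arbitrage).

1.0112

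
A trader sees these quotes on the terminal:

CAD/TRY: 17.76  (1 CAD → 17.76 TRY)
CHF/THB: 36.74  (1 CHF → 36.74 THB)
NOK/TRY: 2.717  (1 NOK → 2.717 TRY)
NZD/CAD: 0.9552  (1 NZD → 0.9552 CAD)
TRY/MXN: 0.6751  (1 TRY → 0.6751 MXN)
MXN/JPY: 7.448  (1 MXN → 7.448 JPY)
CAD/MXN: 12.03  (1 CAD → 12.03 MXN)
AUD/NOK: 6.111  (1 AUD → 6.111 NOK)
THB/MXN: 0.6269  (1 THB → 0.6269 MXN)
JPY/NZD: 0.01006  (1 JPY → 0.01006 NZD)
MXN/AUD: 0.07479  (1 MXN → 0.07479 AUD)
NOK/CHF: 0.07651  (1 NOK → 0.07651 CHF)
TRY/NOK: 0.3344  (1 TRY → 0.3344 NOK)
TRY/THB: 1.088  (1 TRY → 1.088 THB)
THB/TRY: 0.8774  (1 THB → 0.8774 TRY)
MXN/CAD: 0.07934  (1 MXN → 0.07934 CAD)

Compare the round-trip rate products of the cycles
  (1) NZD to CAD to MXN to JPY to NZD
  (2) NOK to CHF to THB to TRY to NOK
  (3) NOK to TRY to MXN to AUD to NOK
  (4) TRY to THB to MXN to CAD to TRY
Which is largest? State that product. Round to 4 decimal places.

(1) 0.9552 × 12.03 × 7.448 × 0.01006 = 0.86099
(2) 0.07651 × 36.74 × 0.8774 × 0.3344 = 0.82475
(3) 2.717 × 0.6751 × 0.07479 × 6.111 = 0.83833
(4) 1.088 × 0.6269 × 0.07934 × 17.76 = 0.96109
Highest is cycle (4) at 0.9611 (≤1, no arbitrage).

0.9611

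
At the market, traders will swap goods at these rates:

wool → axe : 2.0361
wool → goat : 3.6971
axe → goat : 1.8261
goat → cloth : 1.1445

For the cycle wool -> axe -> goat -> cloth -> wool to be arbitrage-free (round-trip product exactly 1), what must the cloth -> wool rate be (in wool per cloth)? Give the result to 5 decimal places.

Known legs of the cycle: 2.0361 × 1.8261 × 1.1445 = 4.255390869345
For no arbitrage the full-cycle product must be 1, so the missing rate is 1 / 4.255390869345 ≈ 0.2349960.

0.23500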